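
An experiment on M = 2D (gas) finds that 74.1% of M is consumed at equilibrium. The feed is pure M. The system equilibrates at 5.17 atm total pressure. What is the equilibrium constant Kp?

Kp = 25.2 atm

Let X = conversion of M (basis 1 mol M); extent of reaction ξ = X.
Moles: n_M = 1 − X; n_D = 2X.
Summing: n_T = 1 + X.
At X = 0.741: n_M = 0.259, n_D = 1.48, n_T = 1.74.
p_i = (n_i/n_T)·P. Kp = p_D^2 / (p_M) = 25.2 atm.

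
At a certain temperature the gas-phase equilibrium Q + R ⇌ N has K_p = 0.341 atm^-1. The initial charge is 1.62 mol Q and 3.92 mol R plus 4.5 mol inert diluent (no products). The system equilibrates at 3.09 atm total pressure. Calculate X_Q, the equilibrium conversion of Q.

Let X = conversion of Q (basis 1.62 mol Q); extent of reaction ξ = 1.62X.
Species balance: n_Q = 1.62 − 1.62X; n_R = 3.92 − 1.62X; n_N = 1.62X; n_I = 4.5 (inert).
Summing: n_T = 10 − 1.62X.
Mole fractions y_i = n_i/n_T; K_p = p_N / (p_Q p_R) with p_i = y_i·P.
Equating to 0.341 atm^-1 and solving on 0 < X < 1: X = 0.276.

X = 0.276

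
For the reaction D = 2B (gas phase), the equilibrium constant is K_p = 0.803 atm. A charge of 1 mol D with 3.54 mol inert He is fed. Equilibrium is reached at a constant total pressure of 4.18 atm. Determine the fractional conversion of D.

X = 0.382

Take 1 mol D as basis and let X be its fractional conversion, so ξ = X.
Species balance: n_D = 1 − X; n_B = 2X; n_I = 3.54 (inert).
n_T = Σnᵢ = 4.54 + X.
With p_i = (n_i/n_T)P, K_p = p_B^2 / (p_D).
Setting this equal to 0.803 atm and taking the physical root (0 < X < 1) gives X = 0.382.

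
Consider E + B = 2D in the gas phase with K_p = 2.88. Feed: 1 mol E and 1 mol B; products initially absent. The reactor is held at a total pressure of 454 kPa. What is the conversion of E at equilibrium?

X = 0.459

Basis: 1 mol E initially; let X = conversion of E. Extent ξ = X.
Moles: n_E = 1 − X; n_B = 1 − X; n_D = 2X.
n_T stays at 2 (no change in mole number).
y_i = n_i/n_T, p_i = y_i·P. K_p = p_D^2 / (p_E p_B).
Equating to 2.88 and solving on 0 < X < 1: X = 0.459.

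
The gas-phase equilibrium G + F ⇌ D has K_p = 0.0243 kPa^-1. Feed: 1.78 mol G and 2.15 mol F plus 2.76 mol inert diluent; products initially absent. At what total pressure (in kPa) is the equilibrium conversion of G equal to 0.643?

Basis: 1.78 mol G initially; let X = conversion of G. Extent ξ = 1.78X.
Species balance: n_G = 1.78 − 1.78X; n_F = 2.15 − 1.78X; n_D = 1.78X; n_I = 2.76 (inert).
Total moles n_T = 6.69 − 1.78X.
K_p = p_D / (p_G p_F) with p_i = (n_i/n_T)·P.
At X = 0.643: the mole-fraction product g(X) = Π y_i^ν_i = 9.934. Since K_p = g(X)·P^{-1}, P = (g/K_p)^(1/1) = (9.934/0.0243)^(1/1) = 409 kPa.

P = 409 kPa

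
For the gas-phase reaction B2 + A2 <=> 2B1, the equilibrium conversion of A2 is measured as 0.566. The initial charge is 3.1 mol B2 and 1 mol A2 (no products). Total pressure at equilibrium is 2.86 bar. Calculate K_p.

K_p = 1.17

Let X = conversion of A2 (basis 1 mol A2); extent of reaction ξ = X.
At extent ξ: n_B2 = 3.1 − X; n_A2 = 1 − X; n_B1 = 2X.
Total moles n_T = 4.1 (Δν = 0, constant).
At X = 0.566: n_B2 = 2.53, n_A2 = 0.434, n_B1 = 1.13, n_T = 4.1.
p_i = (n_i/n_T)·P. K_p = p_B1^2 / (p_B2 p_A2) = 1.17.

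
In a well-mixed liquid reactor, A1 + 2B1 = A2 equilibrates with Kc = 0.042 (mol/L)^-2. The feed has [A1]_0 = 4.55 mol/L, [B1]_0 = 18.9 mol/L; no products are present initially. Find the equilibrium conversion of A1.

Let X = conversion of A1; extent ξ = 4.55·X mol/L.
Concentrations: [A1] = 4.55 − 4.55X; [B1] = 18.9 − 9.1X; [A2] = 4.55X.
Kc = [A2] / ([A1] [B1]^2).
This equals 0.042 at X = 0.841 (the root in 0 < X < 1).

X = 0.841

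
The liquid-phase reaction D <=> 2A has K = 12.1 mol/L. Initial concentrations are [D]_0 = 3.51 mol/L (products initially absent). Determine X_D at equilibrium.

Let X = conversion of D; extent ξ = 3.51·X mol/L.
Concentrations: [D] = 3.51 − 3.51X; [A] = 7.02X.
K = [A]^2 / ([D]).
Equating to 12.1 mol/L: the physical root is X = 0.593.

X = 0.593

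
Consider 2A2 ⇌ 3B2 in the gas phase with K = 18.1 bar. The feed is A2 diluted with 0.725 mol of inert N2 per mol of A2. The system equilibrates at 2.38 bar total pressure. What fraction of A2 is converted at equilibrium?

Let X = conversion of A2 (basis 1 mol A2); extent of reaction ξ = 0.5X.
Species balance: n_A2 = 1 − X; n_B2 = 1.5X; n_I = 0.725 (inert).
n_T = Σnᵢ = 1.73 + 0.5X.
y_i = n_i/n_T, p_i = y_i·P. K = p_B2^3 / (p_A2^2).
Substituting and setting equal to 18.1 bar gives a polynomial in X; the root in (0,1) is X = 0.719.

X = 0.719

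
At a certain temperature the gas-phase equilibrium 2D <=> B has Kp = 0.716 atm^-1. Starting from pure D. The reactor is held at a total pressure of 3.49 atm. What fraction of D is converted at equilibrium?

X = 0.698

Basis: 1 mol D initially; let X = conversion of D. Extent ξ = 0.5X.
Moles: n_D = 1 − X; n_B = 0.5X.
Summing: n_T = 1 − 0.5X.
y_i = n_i/n_T, p_i = y_i·P. Kp = p_B / (p_D^2).
This yields a degree-2 equation in X; solving on (0,1), X = 0.698.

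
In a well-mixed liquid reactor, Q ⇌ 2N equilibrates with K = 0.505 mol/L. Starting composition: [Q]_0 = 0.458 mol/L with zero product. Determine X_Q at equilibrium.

X = 0.405

Let X = conversion of Q; extent ξ = 0.458·X mol/L.
Concentrations: [Q] = 0.458 − 0.458X; [N] = 0.916X.
K = [N]^2 / ([Q]).
Setting equal to 0.505 and solving for X on (0,1) gives X = 0.405.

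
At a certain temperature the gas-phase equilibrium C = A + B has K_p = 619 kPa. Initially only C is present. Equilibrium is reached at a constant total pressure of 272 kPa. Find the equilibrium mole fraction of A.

Take 1 mol C as basis and let X be its fractional conversion, so ξ = X.
Species balance: n_C = 1 − X; n_A = X; n_B = X.
n_T = Σnᵢ = 1 + X.
Mole fractions y_i = n_i/n_T; K_p = p_A p_B / (p_C) with p_i = y_i·P.
Equating to 619 kPa and solving on 0 < X < 1: X = 0.834.
Then n_A = 0.834, n_T = 1.83, so y_A = 0.455.

y_A = 0.455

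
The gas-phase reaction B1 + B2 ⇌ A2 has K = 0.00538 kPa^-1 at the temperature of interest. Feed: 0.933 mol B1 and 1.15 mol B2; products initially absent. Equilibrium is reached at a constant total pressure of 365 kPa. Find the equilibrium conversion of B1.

X = 0.461

Take 0.933 mol B1 as basis and let X be its fractional conversion, so ξ = 0.933X.
At extent ξ: n_B1 = 0.933 − 0.933X; n_B2 = 1.15 − 0.933X; n_A2 = 0.933X.
Total moles n_T = 2.08 − 0.933X.
y_i = n_i/n_T, p_i = y_i·P. K = p_A2 / (p_B1 p_B2).
Equating to 0.00538 kPa^-1 and solving on 0 < X < 1: X = 0.461.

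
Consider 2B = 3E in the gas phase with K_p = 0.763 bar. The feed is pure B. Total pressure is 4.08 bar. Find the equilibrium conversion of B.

X = 0.312

Basis: 1 mol B initially; let X = conversion of B. Extent ξ = 0.5X.
Moles: n_B = 1 − X; n_E = 1.5X.
n_T = Σnᵢ = 1 + 0.5X.
y_i = n_i/n_T, p_i = y_i·P. K_p = p_E^3 / (p_B^2).
Setting this equal to 0.763 bar and taking the physical root (0 < X < 1) gives X = 0.312.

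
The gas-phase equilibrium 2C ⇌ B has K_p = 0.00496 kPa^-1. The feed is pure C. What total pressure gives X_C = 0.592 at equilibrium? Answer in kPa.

P = 252 kPa

Let X = conversion of C (basis 1 mol C); extent of reaction ξ = 0.5X.
Moles: n_C = 1 − X; n_B = 0.5X.
Total moles n_T = 1 − 0.5X.
K_p = p_B / (p_C^2) with p_i = (n_i/n_T)·P.
At X = 0.592: the mole-fraction product g(X) = Π y_i^ν_i = 1.252. Since K_p = g(X)·P^{-1}, P = (g/K_p)^(1/1) = (1.252/0.00496)^(1/1) = 252 kPa.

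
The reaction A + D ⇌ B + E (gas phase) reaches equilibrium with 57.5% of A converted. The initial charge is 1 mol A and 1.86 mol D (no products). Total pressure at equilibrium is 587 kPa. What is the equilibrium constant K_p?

K_p = 0.605

Let X = conversion of A (basis 1 mol A); extent of reaction ξ = X.
Species balance: n_A = 1 − X; n_D = 1.86 − X; n_B = X; n_E = X.
n_T stays at 2.86 (no change in mole number).
At X = 0.575: n_A = 0.425, n_D = 1.29, n_B = 0.575, n_E = 0.575, n_T = 2.86.
p_i = (n_i/n_T)·P. K_p = p_B p_E / (p_A p_D) = 0.605.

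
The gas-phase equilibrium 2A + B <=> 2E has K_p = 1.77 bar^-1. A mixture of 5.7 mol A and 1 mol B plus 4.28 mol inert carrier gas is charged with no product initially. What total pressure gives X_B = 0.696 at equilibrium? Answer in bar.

P = 2 bar

Basis: 1 mol B initially; let X = conversion of B. Extent ξ = X.
Species balance: n_A = 5.7 − 2X; n_B = 1 − X; n_E = 2X; n_I = 4.28 (inert).
n_T = Σnᵢ = 11 − X.
K_p = p_E^2 / (p_A^2 p_B) with p_i = (n_i/n_T)·P.
At X = 0.696: the mole-fraction product g(X) = Π y_i^ν_i = 3.532. Since K_p = g(X)·P^{-1}, P = (g/K_p)^(1/1) = (3.532/1.77)^(1/1) = 2 bar.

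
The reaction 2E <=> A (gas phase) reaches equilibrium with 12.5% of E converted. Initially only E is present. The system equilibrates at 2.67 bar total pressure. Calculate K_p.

K_p = 0.0287 bar^-1

Let X = conversion of E (basis 1 mol E); extent of reaction ξ = 0.5X.
At extent ξ: n_E = 1 − X; n_A = 0.5X.
Summing: n_T = 1 − 0.5X.
At X = 0.125: n_E = 0.875, n_A = 0.0625, n_T = 0.938.
p_i = (n_i/n_T)·P. K_p = p_A / (p_E^2) = 0.0287 bar^-1.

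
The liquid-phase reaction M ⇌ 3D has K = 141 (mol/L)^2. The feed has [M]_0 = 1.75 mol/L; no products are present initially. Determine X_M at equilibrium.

X = 0.751

Let X = conversion of M; extent ξ = 1.75·X mol/L.
Concentrations: [M] = 1.75 − 1.75X; [D] = 5.25X.
K = [D]^3 / ([M]).
Solving K = 141 for X ∈ (0,1): X = 0.751.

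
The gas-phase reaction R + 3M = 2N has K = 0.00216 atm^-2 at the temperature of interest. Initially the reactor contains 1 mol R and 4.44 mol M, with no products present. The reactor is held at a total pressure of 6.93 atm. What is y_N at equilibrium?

y_N = 0.084

Take 1 mol R as basis and let X be its fractional conversion, so ξ = X.
Mole table: n_R = 1 − X; n_M = 4.44 − 3X; n_N = 2X.
n_T = Σnᵢ = 5.44 − 2X.
y_i = n_i/n_T, p_i = y_i·P. K = p_N^2 / (p_R p_M^3).
Setting this equal to 0.00216 atm^-2 and taking the physical root (0 < X < 1) gives X = 0.212.
Then n_N = 0.423, n_T = 5.02, so y_N = 0.084.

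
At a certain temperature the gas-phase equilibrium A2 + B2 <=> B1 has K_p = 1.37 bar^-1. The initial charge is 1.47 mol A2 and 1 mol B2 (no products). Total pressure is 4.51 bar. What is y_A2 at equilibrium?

y_A2 = 0.427

Let X = conversion of B2 (basis 1 mol B2); extent of reaction ξ = X.
Mole table: n_A2 = 1.47 − X; n_B2 = 1 − X; n_B1 = X.
n_T = Σnᵢ = 2.47 − X.
With p_i = (n_i/n_T)P, K_p = p_B1 / (p_A2 p_B2).
Setting this equal to 1.37 bar^-1 and taking the physical root (0 < X < 1) gives X = 0.725.
Then n_A2 = 0.745, n_T = 1.74, so y_A2 = 0.427.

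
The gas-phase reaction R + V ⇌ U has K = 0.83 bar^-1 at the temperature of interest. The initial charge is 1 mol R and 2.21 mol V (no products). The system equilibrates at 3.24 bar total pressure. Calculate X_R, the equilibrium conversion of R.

Take 1 mol R as basis and let X be its fractional conversion, so ξ = X.
Moles: n_R = 1 − X; n_V = 2.21 − X; n_U = X.
Total moles n_T = 3.21 − X.
y_i = n_i/n_T, p_i = y_i·P. K = p_U / (p_R p_V).
Substituting and setting equal to 0.83 bar^-1 gives a polynomial in X; the root in (0,1) is X = 0.623.

X = 0.623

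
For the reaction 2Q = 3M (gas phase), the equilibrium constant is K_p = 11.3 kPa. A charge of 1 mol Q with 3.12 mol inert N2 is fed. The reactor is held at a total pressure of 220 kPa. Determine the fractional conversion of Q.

Let X = conversion of Q (basis 1 mol Q); extent of reaction ξ = 0.5X.
Species balance: n_Q = 1 − X; n_M = 1.5X; n_I = 3.12 (inert).
n_T = Σnᵢ = 4.12 + 0.5X.
y_i = n_i/n_T, p_i = y_i·P. K_p = p_M^3 / (p_Q^2).
Equating to 11.3 kPa and solving on 0 < X < 1: X = 0.313.

X = 0.313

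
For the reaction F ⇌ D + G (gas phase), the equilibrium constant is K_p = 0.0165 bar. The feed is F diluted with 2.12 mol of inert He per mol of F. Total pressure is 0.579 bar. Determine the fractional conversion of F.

Take 1 mol F as basis and let X be its fractional conversion, so ξ = X.
Species balance: n_F = 1 − X; n_D = X; n_G = X; n_I = 2.12 (inert).
Total moles n_T = 3.12 + X.
With p_i = (n_i/n_T)P, K_p = p_D p_G / (p_F).
Setting this equal to 0.0165 bar and taking the physical root (0 < X < 1) gives X = 0.266.

X = 0.266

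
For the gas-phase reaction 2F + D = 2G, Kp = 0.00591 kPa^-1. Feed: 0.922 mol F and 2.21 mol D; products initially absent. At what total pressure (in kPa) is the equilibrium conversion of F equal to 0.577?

P = 464 kPa

Basis: 0.922 mol F initially; let X = conversion of F. Extent ξ = 0.461X.
Moles: n_F = 0.922 − 0.922X; n_D = 2.21 − 0.461X; n_G = 0.922X.
n_T = Σnᵢ = 3.13 − 0.461X.
Kp = p_G^2 / (p_F^2 p_D) with p_i = (n_i/n_T)·P.
At X = 0.577: the mole-fraction product g(X) = Π y_i^ν_i = 2.743. Since Kp = g(X)·P^{-1}, P = (g/Kp)^(1/1) = (2.743/0.00591)^(1/1) = 464 kPa.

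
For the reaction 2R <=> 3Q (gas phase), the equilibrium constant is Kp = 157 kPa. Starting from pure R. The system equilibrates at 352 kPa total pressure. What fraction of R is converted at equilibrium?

X = 0.389

Take 1 mol R as basis and let X be its fractional conversion, so ξ = 0.5X.
At extent ξ: n_R = 1 − X; n_Q = 1.5X.
n_T = Σnᵢ = 1 + 0.5X.
Mole fractions y_i = n_i/n_T; Kp = p_Q^3 / (p_R^2) with p_i = y_i·P.
Substituting and setting equal to 157 kPa gives a polynomial in X; the root in (0,1) is X = 0.389.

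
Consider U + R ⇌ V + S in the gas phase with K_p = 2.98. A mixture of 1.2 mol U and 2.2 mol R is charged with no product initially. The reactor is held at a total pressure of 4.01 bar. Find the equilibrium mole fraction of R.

y_R = 0.366

Let X = conversion of U (basis 1.2 mol U); extent of reaction ξ = 1.2X.
Moles: n_U = 1.2 − 1.2X; n_R = 2.2 − 1.2X; n_V = 1.2X; n_S = 1.2X.
Since Δν = 0, n_T = 3.4 throughout.
With p_i = (n_i/n_T)P, K_p = p_V p_S / (p_U p_R).
Equating to 2.98 and solving on 0 < X < 1: X = 0.795.
Then n_R = 1.25, n_T = 3.4, so y_R = 0.366.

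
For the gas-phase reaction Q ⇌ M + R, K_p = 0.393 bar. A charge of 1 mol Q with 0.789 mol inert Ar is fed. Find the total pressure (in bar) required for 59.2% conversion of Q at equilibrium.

P = 1.09 bar

Take 1 mol Q as basis and let X be its fractional conversion, so ξ = X.
Species balance: n_Q = 1 − X; n_M = X; n_R = X; n_I = 0.789 (inert).
Total moles n_T = 1.79 + X.
K_p = p_M p_R / (p_Q) with p_i = (n_i/n_T)·P.
At X = 0.592: the mole-fraction product g(X) = Π y_i^ν_i = 0.3608. Since K_p = g(X)·P^{1}, P = (K_p/g)^(1/1) = (0.393/0.3608)^(1/1) = 1.09 bar.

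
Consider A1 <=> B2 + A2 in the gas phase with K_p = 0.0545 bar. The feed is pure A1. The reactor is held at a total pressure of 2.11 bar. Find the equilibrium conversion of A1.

Basis: 1 mol A1 initially; let X = conversion of A1. Extent ξ = X.
Mole table: n_A1 = 1 − X; n_B2 = X; n_A2 = X.
Summing: n_T = 1 + X.
With p_i = (n_i/n_T)P, K_p = p_B2 p_A2 / (p_A1).
This yields a degree-2 equation in X; solving on (0,1), X = 0.159.

X = 0.159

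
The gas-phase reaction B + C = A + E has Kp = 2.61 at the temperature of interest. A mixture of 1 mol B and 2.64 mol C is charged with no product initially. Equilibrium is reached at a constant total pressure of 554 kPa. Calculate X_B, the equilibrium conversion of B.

X = 0.847

Basis: 1 mol B initially; let X = conversion of B. Extent ξ = X.
Mole table: n_B = 1 − X; n_C = 2.64 − X; n_A = X; n_E = X.
Since Δν = 0, n_T = 3.64 throughout.
y_i = n_i/n_T, p_i = y_i·P. Kp = p_A p_E / (p_B p_C).
This yields a degree-2 equation in X; solving on (0,1), X = 0.847.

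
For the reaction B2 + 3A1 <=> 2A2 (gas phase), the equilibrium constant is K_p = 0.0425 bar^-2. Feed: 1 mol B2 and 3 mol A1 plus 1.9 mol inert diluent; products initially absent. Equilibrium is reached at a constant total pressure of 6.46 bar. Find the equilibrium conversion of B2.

X = 0.311

Take 1 mol B2 as basis and let X be its fractional conversion, so ξ = X.
Mole table: n_B2 = 1 − X; n_A1 = 3 − 3X; n_A2 = 2X; n_I = 1.9 (inert).
Total moles n_T = 5.9 − 2X.
Mole fractions y_i = n_i/n_T; K_p = p_A2^2 / (p_B2 p_A1^3) with p_i = y_i·P.
Setting this equal to 0.0425 bar^-2 and taking the physical root (0 < X < 1) gives X = 0.311.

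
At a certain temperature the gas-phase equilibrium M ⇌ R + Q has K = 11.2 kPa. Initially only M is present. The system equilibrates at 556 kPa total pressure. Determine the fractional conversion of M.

Basis: 1 mol M initially; let X = conversion of M. Extent ξ = X.
At extent ξ: n_M = 1 − X; n_R = X; n_Q = X.
Total moles n_T = 1 + X.
With p_i = (n_i/n_T)P, K = p_R p_Q / (p_M).
Equating to 11.2 kPa and solving on 0 < X < 1: X = 0.141.

X = 0.141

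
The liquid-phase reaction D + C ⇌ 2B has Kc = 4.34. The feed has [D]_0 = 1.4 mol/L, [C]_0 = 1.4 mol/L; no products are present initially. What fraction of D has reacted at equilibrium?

Let X = conversion of D; extent ξ = 1.4·X mol/L.
Concentrations: [D] = 1.4 − 1.4X; [C] = 1.4 − 1.4X; [B] = 2.8X.
Kc = [B]^2 / ([D] [C]).
This equals 4.34 at X = 0.510 (the root in 0 < X < 1).

X = 0.510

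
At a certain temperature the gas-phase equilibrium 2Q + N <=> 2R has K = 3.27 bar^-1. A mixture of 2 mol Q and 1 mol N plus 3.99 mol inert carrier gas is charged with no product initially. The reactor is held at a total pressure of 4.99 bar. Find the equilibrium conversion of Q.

Take 2 mol Q as basis and let X be its fractional conversion, so ξ = X.
Mole table: n_Q = 2 − 2X; n_N = 1 − X; n_R = 2X; n_I = 3.99 (inert).
Total moles n_T = 6.99 − X.
With p_i = (n_i/n_T)P, K = p_R^2 / (p_Q^2 p_N).
Setting this equal to 3.27 bar^-1 and taking the physical root (0 < X < 1) gives X = 0.523.

X = 0.523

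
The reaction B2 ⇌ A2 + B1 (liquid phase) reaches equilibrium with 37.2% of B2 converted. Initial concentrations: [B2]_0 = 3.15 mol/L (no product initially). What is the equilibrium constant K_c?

K_c = 0.694 mol/L

Let X = conversion of B2.
Concentrations: [B2] = 3.15 − 3.15X; [A2] = 3.15X; [B1] = 3.15X.
At X = 0.372: [B2] = 1.98, [A2] = 1.17, [B1] = 1.17.
K_c = [A2] [B1] / ([B2]) = 0.694 mol/L.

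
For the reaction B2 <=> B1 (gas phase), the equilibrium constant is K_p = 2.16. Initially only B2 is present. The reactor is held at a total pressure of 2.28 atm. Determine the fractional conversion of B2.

Take 1 mol B2 as basis and let X be its fractional conversion, so ξ = X.
Moles: n_B2 = 1 − X; n_B1 = X.
Since Δν = 0, n_T = 1 throughout.
y_i = n_i/n_T, p_i = y_i·P. K_p = p_B1 / (p_B2).
Equating to 2.16 and solving on 0 < X < 1: X = 0.684.

X = 0.684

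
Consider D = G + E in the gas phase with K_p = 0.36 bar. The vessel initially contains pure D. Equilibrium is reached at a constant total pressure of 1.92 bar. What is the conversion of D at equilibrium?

X = 0.397

Basis: 1 mol D initially; let X = conversion of D. Extent ξ = X.
At extent ξ: n_D = 1 − X; n_G = X; n_E = X.
Summing: n_T = 1 + X.
y_i = n_i/n_T, p_i = y_i·P. K_p = p_G p_E / (p_D).
This yields a degree-2 equation in X; solving on (0,1), X = 0.397.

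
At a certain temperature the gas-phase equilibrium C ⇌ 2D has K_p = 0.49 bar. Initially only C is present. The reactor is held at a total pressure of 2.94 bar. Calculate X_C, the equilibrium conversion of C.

X = 0.200

Let X = conversion of C (basis 1 mol C); extent of reaction ξ = X.
Mole table: n_C = 1 − X; n_D = 2X.
Total moles n_T = 1 + X.
With p_i = (n_i/n_T)P, K_p = p_D^2 / (p_C).
Equating to 0.49 bar and solving on 0 < X < 1: X = 0.200.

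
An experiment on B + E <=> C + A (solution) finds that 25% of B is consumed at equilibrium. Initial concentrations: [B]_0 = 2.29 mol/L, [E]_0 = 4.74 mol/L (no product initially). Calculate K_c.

K_c = 0.0458

Let X = conversion of B.
Concentrations: [B] = 2.29 − 2.29X; [E] = 4.74 − 2.29X; [C] = 2.29X; [A] = 2.29X.
At X = 0.25: [B] = 1.72, [E] = 4.17, [C] = 0.573, [A] = 0.573.
K_c = [C] [A] / ([B] [E]) = 0.0458.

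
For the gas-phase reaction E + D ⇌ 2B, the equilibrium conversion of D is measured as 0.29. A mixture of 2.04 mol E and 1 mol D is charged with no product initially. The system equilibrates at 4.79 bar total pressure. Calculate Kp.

Let X = conversion of D (basis 1 mol D); extent of reaction ξ = X.
Moles: n_E = 2.04 − X; n_D = 1 − X; n_B = 2X.
Since Δν = 0, n_T = 3.04 throughout.
At X = 0.29: n_E = 1.75, n_D = 0.71, n_B = 0.58, n_T = 3.04.
p_i = (n_i/n_T)·P. Kp = p_B^2 / (p_E p_D) = 0.271.

Kp = 0.271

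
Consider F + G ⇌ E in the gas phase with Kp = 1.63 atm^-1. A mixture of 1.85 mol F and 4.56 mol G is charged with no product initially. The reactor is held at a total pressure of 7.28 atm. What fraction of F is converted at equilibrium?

Basis: 1.85 mol F initially; let X = conversion of F. Extent ξ = 1.85X.
Moles: n_F = 1.85 − 1.85X; n_G = 4.56 − 1.85X; n_E = 1.85X.
Total moles n_T = 6.41 − 1.85X.
With p_i = (n_i/n_T)P, Kp = p_E / (p_F p_G).
This yields a degree-2 equation in X; solving on (0,1), X = 0.879.

X = 0.879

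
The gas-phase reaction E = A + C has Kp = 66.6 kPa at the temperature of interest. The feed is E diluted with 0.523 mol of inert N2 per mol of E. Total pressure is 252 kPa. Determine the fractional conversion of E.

Basis: 1 mol E initially; let X = conversion of E. Extent ξ = X.
Species balance: n_E = 1 − X; n_A = X; n_C = X; n_I = 0.523 (inert).
n_T = Σnᵢ = 1.52 + X.
With p_i = (n_i/n_T)P, Kp = p_A p_C / (p_E).
Setting this equal to 66.6 kPa and taking the physical root (0 < X < 1) gives X = 0.512.

X = 0.512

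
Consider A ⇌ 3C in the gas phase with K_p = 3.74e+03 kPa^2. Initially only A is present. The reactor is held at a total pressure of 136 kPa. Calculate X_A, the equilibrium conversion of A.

X = 0.231

Let X = conversion of A (basis 1 mol A); extent of reaction ξ = X.
At extent ξ: n_A = 1 − X; n_C = 3X.
Total moles n_T = 1 + 2X.
With p_i = (n_i/n_T)P, K_p = p_C^3 / (p_A).
Setting this equal to 3.74e+03 kPa^2 and taking the physical root (0 < X < 1) gives X = 0.231.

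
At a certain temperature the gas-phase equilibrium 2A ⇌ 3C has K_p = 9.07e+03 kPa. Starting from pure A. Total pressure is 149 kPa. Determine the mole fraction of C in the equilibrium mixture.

Let X = conversion of A (basis 1 mol A); extent of reaction ξ = 0.5X.
At extent ξ: n_A = 1 − X; n_C = 1.5X.
Summing: n_T = 1 + 0.5X.
y_i = n_i/n_T, p_i = y_i·P. K_p = p_C^3 / (p_A^2).
This yields a degree-3 equation in X; solving on (0,1), X = 0.846.
Then n_C = 1.27, n_T = 1.42, so y_C = 0.892.

y_C = 0.892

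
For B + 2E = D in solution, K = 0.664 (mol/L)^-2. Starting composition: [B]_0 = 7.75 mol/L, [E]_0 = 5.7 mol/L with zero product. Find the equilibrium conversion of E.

X = 0.854

Let X = conversion of E; extent ξ = 5.7X/2 mol/L.
Concentrations: [B] = 7.75 − 2.85X; [E] = 5.7 − 5.7X; [D] = 2.85X.
K = [D] / ([B] [E]^2).
This equals 0.664 at X = 0.854 (the root in 0 < X < 1).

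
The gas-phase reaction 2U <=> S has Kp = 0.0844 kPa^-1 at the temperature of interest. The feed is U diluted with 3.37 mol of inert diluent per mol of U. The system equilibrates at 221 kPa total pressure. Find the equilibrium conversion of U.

Let X = conversion of U (basis 1 mol U); extent of reaction ξ = 0.5X.
Mole table: n_U = 1 − X; n_S = 0.5X; n_I = 3.37 (inert).
Summing: n_T = 4.37 − 0.5X.
Mole fractions y_i = n_i/n_T; Kp = p_S / (p_U^2) with p_i = y_i·P.
Setting this equal to 0.0844 kPa^-1 and taking the physical root (0 < X < 1) gives X = 0.722.

X = 0.722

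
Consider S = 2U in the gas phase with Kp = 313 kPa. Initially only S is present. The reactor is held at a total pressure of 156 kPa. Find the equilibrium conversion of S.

X = 0.578

Take 1 mol S as basis and let X be its fractional conversion, so ξ = X.
Moles: n_S = 1 − X; n_U = 2X.
Summing: n_T = 1 + X.
With p_i = (n_i/n_T)P, Kp = p_U^2 / (p_S).
This yields a degree-2 equation in X; solving on (0,1), X = 0.578.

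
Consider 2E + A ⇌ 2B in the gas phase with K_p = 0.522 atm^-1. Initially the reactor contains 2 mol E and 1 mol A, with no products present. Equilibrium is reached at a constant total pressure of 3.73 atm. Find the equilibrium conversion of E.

Take 2 mol E as basis and let X be its fractional conversion, so ξ = X.
Moles: n_E = 2 − 2X; n_A = 1 − X; n_B = 2X.
n_T = Σnᵢ = 3 − X.
y_i = n_i/n_T, p_i = y_i·P. K_p = p_B^2 / (p_E^2 p_A).
Substituting and setting equal to 0.522 atm^-1 gives a polynomial in X; the root in (0,1) is X = 0.401.

X = 0.401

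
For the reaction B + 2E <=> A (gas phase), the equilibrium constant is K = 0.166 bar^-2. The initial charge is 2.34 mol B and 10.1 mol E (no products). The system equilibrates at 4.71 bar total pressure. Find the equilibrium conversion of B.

Basis: 2.34 mol B initially; let X = conversion of B. Extent ξ = 2.34X.
Mole table: n_B = 2.34 − 2.34X; n_E = 10.1 − 4.68X; n_A = 2.34X.
Total moles n_T = 12.4 − 4.68X.
Mole fractions y_i = n_i/n_T; K = p_A / (p_B p_E^2) with p_i = y_i·P.
Equating to 0.166 bar^-2 and solving on 0 < X < 1: X = 0.673.

X = 0.673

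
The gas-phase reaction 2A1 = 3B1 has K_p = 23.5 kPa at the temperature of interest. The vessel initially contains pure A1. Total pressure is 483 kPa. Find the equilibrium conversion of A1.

X = 0.214

Let X = conversion of A1 (basis 1 mol A1); extent of reaction ξ = 0.5X.
Species balance: n_A1 = 1 − X; n_B1 = 1.5X.
n_T = Σnᵢ = 1 + 0.5X.
y_i = n_i/n_T, p_i = y_i·P. K_p = p_B1^3 / (p_A1^2).
This yields a degree-3 equation in X; solving on (0,1), X = 0.214.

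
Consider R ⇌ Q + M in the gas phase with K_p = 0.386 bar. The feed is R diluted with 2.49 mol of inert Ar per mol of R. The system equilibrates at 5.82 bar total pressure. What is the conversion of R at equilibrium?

X = 0.395

Let X = conversion of R (basis 1 mol R); extent of reaction ξ = X.
Mole table: n_R = 1 − X; n_Q = X; n_M = X; n_I = 2.49 (inert).
n_T = Σnᵢ = 3.49 + X.
y_i = n_i/n_T, p_i = y_i·P. K_p = p_Q p_M / (p_R).
Setting this equal to 0.386 bar and taking the physical root (0 < X < 1) gives X = 0.395.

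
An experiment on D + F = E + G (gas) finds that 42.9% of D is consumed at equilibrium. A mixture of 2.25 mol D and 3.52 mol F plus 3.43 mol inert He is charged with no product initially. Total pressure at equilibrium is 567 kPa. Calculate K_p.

K_p = 0.284

Take 2.25 mol D as basis and let X be its fractional conversion, so ξ = 2.25X.
Species balance: n_D = 2.25 − 2.25X; n_F = 3.52 − 2.25X; n_E = 2.25X; n_G = 2.25X; n_I = 3.43 (inert).
Since Δν = 0, n_T = 9.2 throughout.
At X = 0.429: n_D = 1.28, n_F = 2.55, n_E = 0.965, n_G = 0.965, n_T = 9.2.
p_i = (n_i/n_T)·P. K_p = p_E p_G / (p_D p_F) = 0.284.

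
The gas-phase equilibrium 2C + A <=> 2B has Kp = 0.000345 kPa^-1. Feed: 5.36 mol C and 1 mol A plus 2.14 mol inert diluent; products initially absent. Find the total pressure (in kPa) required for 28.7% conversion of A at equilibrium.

P = 480 kPa

Basis: 1 mol A initially; let X = conversion of A. Extent ξ = X.
Mole table: n_C = 5.36 − 2X; n_A = 1 − X; n_B = 2X; n_I = 2.14 (inert).
Total moles n_T = 8.5 − X.
Kp = p_B^2 / (p_C^2 p_A) with p_i = (n_i/n_T)·P.
At X = 0.287: the mole-fraction product g(X) = Π y_i^ν_i = 0.1657. Since Kp = g(X)·P^{-1}, P = (g/Kp)^(1/1) = (0.1657/0.000345)^(1/1) = 480 kPa.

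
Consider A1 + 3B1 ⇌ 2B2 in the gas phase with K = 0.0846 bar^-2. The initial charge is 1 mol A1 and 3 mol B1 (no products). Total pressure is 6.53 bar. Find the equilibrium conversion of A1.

Take 1 mol A1 as basis and let X be its fractional conversion, so ξ = X.
Mole table: n_A1 = 1 − X; n_B1 = 3 − 3X; n_B2 = 2X.
Total moles n_T = 4 − 2X.
With p_i = (n_i/n_T)P, K = p_B2^2 / (p_A1 p_B1^3).
Equating to 0.0846 bar^-2 and solving on 0 < X < 1: X = 0.463.

X = 0.463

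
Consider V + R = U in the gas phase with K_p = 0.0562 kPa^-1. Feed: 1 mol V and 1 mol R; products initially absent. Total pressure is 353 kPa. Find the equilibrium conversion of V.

Take 1 mol V as basis and let X be its fractional conversion, so ξ = X.
At extent ξ: n_V = 1 − X; n_R = 1 − X; n_U = X.
n_T = Σnᵢ = 2 − X.
y_i = n_i/n_T, p_i = y_i·P. K_p = p_U / (p_V p_R).
Equating to 0.0562 kPa^-1 and solving on 0 < X < 1: X = 0.781.

X = 0.781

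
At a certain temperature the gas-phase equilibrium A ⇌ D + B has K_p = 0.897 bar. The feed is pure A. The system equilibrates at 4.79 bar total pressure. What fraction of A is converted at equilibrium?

Let X = conversion of A (basis 1 mol A); extent of reaction ξ = X.
Species balance: n_A = 1 − X; n_D = X; n_B = X.
n_T = Σnᵢ = 1 + X.
y_i = n_i/n_T, p_i = y_i·P. K_p = p_D p_B / (p_A).
Setting this equal to 0.897 bar and taking the physical root (0 < X < 1) gives X = 0.397.

X = 0.397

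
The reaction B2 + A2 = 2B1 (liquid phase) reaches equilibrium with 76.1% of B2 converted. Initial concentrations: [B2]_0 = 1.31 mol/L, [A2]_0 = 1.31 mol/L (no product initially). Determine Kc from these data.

Kc = 40.6

Let X = conversion of B2.
Concentrations: [B2] = 1.31 − 1.31X; [A2] = 1.31 − 1.31X; [B1] = 2.62X.
At X = 0.761: [B2] = 0.313, [A2] = 0.313, [B1] = 1.99.
Kc = [B1]^2 / ([B2] [A2]) = 40.6.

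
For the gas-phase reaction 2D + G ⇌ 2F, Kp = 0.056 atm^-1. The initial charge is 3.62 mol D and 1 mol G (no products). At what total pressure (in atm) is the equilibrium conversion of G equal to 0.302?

P = 4.43 atm

Take 1 mol G as basis and let X be its fractional conversion, so ξ = X.
Mole table: n_D = 3.62 − 2X; n_G = 1 − X; n_F = 2X.
Total moles n_T = 4.62 − X.
Kp = p_F^2 / (p_D^2 p_G) with p_i = (n_i/n_T)·P.
At X = 0.302: the mole-fraction product g(X) = Π y_i^ν_i = 0.2481. Since Kp = g(X)·P^{-1}, P = (g/Kp)^(1/1) = (0.2481/0.056)^(1/1) = 4.43 atm.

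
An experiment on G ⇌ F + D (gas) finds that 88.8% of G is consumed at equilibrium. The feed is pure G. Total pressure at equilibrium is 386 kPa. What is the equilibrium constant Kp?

Kp = 1.44e+03 kPa

Let X = conversion of G (basis 1 mol G); extent of reaction ξ = X.
Mole table: n_G = 1 − X; n_F = X; n_D = X.
Total moles n_T = 1 + X.
At X = 0.888: n_G = 0.112, n_F = 0.888, n_D = 0.888, n_T = 1.89.
p_i = (n_i/n_T)·P. Kp = p_F p_D / (p_G) = 1.44e+03 kPa.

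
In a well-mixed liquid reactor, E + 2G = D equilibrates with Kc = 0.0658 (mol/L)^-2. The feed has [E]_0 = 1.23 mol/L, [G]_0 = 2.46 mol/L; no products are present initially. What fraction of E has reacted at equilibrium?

X = 0.202

Let X = conversion of E; extent ξ = 1.23·X mol/L.
Concentrations: [E] = 1.23 − 1.23X; [G] = 2.46 − 2.46X; [D] = 1.23X.
Kc = [D] / ([E] [G]^2).
Setting equal to 0.0658 and solving for X on (0,1) gives X = 0.202.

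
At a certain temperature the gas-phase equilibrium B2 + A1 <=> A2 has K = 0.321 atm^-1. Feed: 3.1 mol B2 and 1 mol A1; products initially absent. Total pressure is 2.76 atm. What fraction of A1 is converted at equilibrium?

Let X = conversion of A1 (basis 1 mol A1); extent of reaction ξ = X.
Moles: n_B2 = 3.1 − X; n_A1 = 1 − X; n_A2 = X.
n_T = Σnᵢ = 4.1 − X.
With p_i = (n_i/n_T)P, K = p_A2 / (p_B2 p_A1).
Equating to 0.321 atm^-1 and solving on 0 < X < 1: X = 0.393.

X = 0.393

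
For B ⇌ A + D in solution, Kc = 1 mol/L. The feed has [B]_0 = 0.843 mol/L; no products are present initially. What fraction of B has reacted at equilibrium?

X = 0.647

Let X = conversion of B; extent ξ = 0.843·X mol/L.
Concentrations: [B] = 0.843 − 0.843X; [A] = 0.843X; [D] = 0.843X.
Kc = [A] [D] / ([B]).
Equating to 1 mol/L: the physical root is X = 0.647.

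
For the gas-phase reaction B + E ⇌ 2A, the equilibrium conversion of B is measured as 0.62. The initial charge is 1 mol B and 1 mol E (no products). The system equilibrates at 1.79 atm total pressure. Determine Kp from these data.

Kp = 10.6

Take 1 mol B as basis and let X be its fractional conversion, so ξ = X.
At extent ξ: n_B = 1 − X; n_E = 1 − X; n_A = 2X.
Total moles n_T = 2 (Δν = 0, constant).
At X = 0.62: n_B = 0.38, n_E = 0.38, n_A = 1.24, n_T = 2.
p_i = (n_i/n_T)·P. Kp = p_A^2 / (p_B p_E) = 10.6.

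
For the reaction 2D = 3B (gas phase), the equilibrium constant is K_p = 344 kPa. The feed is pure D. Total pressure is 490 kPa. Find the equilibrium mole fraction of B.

Let X = conversion of D (basis 1 mol D); extent of reaction ξ = 0.5X.
Moles: n_D = 1 − X; n_B = 1.5X.
Summing: n_T = 1 + 0.5X.
Mole fractions y_i = n_i/n_T; K_p = p_B^3 / (p_D^2) with p_i = y_i·P.
Substituting and setting equal to 344 kPa gives a polynomial in X; the root in (0,1) is X = 0.433.
Then n_B = 0.65, n_T = 1.22, so y_B = 0.534.

y_B = 0.534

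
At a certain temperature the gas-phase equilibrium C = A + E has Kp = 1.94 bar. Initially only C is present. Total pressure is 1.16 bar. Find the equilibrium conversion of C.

Take 1 mol C as basis and let X be its fractional conversion, so ξ = X.
Mole table: n_C = 1 − X; n_A = X; n_E = X.
Summing: n_T = 1 + X.
Mole fractions y_i = n_i/n_T; Kp = p_A p_E / (p_C) with p_i = y_i·P.
Setting this equal to 1.94 bar and taking the physical root (0 < X < 1) gives X = 0.791.

X = 0.791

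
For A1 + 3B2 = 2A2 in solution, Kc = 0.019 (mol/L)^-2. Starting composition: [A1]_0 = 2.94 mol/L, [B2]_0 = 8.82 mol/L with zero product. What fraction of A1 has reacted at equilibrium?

X = 0.391

Let X = conversion of A1; extent ξ = 2.94·X mol/L.
Concentrations: [A1] = 2.94 − 2.94X; [B2] = 8.82 − 8.82X; [A2] = 5.88X.
Kc = [A2]^2 / ([A1] [B2]^3).
This equals 0.019 at X = 0.391 (the root in 0 < X < 1).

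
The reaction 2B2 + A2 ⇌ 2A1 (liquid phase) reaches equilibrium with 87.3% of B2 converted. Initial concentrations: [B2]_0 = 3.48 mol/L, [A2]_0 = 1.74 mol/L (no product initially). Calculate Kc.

Let X = conversion of B2.
Concentrations: [B2] = 3.48 − 3.48X; [A2] = 1.74 − 1.74X; [A1] = 3.48X.
At X = 0.873: [B2] = 0.442, [A2] = 0.221, [A1] = 3.04.
Kc = [A1]^2 / ([B2]^2 [A2]) = 214 L/mol.

Kc = 214 L/mol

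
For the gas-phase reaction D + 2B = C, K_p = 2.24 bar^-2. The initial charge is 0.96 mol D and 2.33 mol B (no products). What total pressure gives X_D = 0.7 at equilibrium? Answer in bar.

Take 0.96 mol D as basis and let X be its fractional conversion, so ξ = 0.96X.
Moles: n_D = 0.96 − 0.96X; n_B = 2.33 − 1.92X; n_C = 0.96X.
n_T = Σnᵢ = 3.29 − 1.92X.
K_p = p_C / (p_D p_B^2) with p_i = (n_i/n_T)·P.
At X = 0.7: the mole-fraction product g(X) = Π y_i^ν_i = 9.089. Since K_p = g(X)·P^{-2}, P = (g/K_p)^(1/2) = (9.089/2.24)^(1/2) = 2.01 bar.

P = 2.01 bar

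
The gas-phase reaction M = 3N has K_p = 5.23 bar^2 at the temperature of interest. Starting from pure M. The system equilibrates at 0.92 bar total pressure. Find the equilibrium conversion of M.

Take 1 mol M as basis and let X be its fractional conversion, so ξ = X.
Species balance: n_M = 1 − X; n_N = 3X.
n_T = Σnᵢ = 1 + 2X.
With p_i = (n_i/n_T)P, K_p = p_N^3 / (p_M).
Substituting and setting equal to 5.23 bar^2 gives a polynomial in X; the root in (0,1) is X = 0.724.

X = 0.724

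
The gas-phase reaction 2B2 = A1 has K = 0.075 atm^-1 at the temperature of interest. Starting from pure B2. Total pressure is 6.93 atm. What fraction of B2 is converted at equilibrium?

X = 0.430

Take 1 mol B2 as basis and let X be its fractional conversion, so ξ = 0.5X.
Mole table: n_B2 = 1 − X; n_A1 = 0.5X.
Summing: n_T = 1 − 0.5X.
Mole fractions y_i = n_i/n_T; K = p_A1 / (p_B2^2) with p_i = y_i·P.
Setting this equal to 0.075 atm^-1 and taking the physical root (0 < X < 1) gives X = 0.430.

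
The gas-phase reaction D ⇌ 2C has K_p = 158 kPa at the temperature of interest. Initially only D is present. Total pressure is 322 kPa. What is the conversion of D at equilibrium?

Let X = conversion of D (basis 1 mol D); extent of reaction ξ = X.
Mole table: n_D = 1 − X; n_C = 2X.
n_T = Σnᵢ = 1 + X.
With p_i = (n_i/n_T)P, K_p = p_C^2 / (p_D).
This yields a degree-2 equation in X; solving on (0,1), X = 0.331.

X = 0.331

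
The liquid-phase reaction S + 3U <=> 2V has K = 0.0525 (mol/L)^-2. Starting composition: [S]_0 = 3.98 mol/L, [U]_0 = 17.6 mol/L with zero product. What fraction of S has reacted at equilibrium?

Let X = conversion of S; extent ξ = 3.98·X mol/L.
Concentrations: [S] = 3.98 − 3.98X; [U] = 17.6 − 11.9X; [V] = 7.96X.
K = [V]^2 / ([S] [U]^3).
Equating to 0.0525 (mol/L)^-2: the physical root is X = 0.745.

X = 0.745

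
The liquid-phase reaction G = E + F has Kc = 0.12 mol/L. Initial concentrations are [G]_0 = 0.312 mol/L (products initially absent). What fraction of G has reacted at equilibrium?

X = 0.457

Let X = conversion of G; extent ξ = 0.312·X mol/L.
Concentrations: [G] = 0.312 − 0.312X; [E] = 0.312X; [F] = 0.312X.
Kc = [E] [F] / ([G]).
Setting equal to 0.12 and solving for X on (0,1) gives X = 0.457.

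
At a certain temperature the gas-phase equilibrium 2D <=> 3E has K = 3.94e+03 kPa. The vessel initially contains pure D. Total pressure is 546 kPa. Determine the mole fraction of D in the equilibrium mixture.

y_D = 0.244

Take 1 mol D as basis and let X be its fractional conversion, so ξ = 0.5X.
Mole table: n_D = 1 − X; n_E = 1.5X.
n_T = Σnᵢ = 1 + 0.5X.
With p_i = (n_i/n_T)P, K = p_E^3 / (p_D^2).
Setting this equal to 3.94e+03 kPa and taking the physical root (0 < X < 1) gives X = 0.673.
Then n_D = 0.327, n_T = 1.34, so y_D = 0.244.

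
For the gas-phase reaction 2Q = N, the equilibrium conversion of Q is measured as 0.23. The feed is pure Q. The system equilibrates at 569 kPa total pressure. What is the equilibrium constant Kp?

Let X = conversion of Q (basis 1 mol Q); extent of reaction ξ = 0.5X.
Mole table: n_Q = 1 − X; n_N = 0.5X.
Total moles n_T = 1 − 0.5X.
At X = 0.23: n_Q = 0.77, n_N = 0.115, n_T = 0.885.
p_i = (n_i/n_T)·P. Kp = p_N / (p_Q^2) = 0.000302 kPa^-1.

Kp = 0.000302 kPa^-1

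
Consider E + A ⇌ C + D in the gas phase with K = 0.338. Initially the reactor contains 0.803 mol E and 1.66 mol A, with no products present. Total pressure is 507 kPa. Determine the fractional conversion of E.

Let X = conversion of E (basis 0.803 mol E); extent of reaction ξ = 0.803X.
Species balance: n_E = 0.803 − 0.803X; n_A = 1.66 − 0.803X; n_C = 0.803X; n_D = 0.803X.
Total moles n_T = 2.46 (Δν = 0, constant).
y_i = n_i/n_T, p_i = y_i·P. K = p_C p_D / (p_E p_A).
This yields a degree-2 equation in X; solving on (0,1), X = 0.509.

X = 0.509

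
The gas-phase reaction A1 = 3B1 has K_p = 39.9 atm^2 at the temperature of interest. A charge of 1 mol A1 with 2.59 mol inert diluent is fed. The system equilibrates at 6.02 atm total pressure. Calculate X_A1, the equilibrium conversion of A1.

X = 0.682

Take 1 mol A1 as basis and let X be its fractional conversion, so ξ = X.
Moles: n_A1 = 1 − X; n_B1 = 3X; n_I = 2.59 (inert).
Summing: n_T = 3.59 + 2X.
Mole fractions y_i = n_i/n_T; K_p = p_B1^3 / (p_A1) with p_i = y_i·P.
Equating to 39.9 atm^2 and solving on 0 < X < 1: X = 0.682.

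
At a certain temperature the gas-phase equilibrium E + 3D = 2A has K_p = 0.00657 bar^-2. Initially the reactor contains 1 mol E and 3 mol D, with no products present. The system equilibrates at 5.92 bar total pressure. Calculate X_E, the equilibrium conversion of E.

X = 0.215

Basis: 1 mol E initially; let X = conversion of E. Extent ξ = X.
Species balance: n_E = 1 − X; n_D = 3 − 3X; n_A = 2X.
Summing: n_T = 4 − 2X.
y_i = n_i/n_T, p_i = y_i·P. K_p = p_A^2 / (p_E p_D^3).
This yields a degree-4 equation in X; solving on (0,1), X = 0.215.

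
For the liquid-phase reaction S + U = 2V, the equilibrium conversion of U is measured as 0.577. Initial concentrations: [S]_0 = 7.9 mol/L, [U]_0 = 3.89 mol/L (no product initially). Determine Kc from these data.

Let X = conversion of U.
Concentrations: [S] = 7.9 − 3.89X; [U] = 3.89 − 3.89X; [V] = 7.78X.
At X = 0.577: [S] = 5.66, [U] = 1.65, [V] = 4.49.
Kc = [V]^2 / ([S] [U]) = 2.17.

Kc = 2.17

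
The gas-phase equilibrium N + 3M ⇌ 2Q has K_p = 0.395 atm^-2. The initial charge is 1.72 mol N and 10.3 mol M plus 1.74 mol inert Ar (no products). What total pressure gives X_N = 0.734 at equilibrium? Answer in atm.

Take 1.72 mol N as basis and let X be its fractional conversion, so ξ = 1.72X.
Moles: n_N = 1.72 − 1.72X; n_M = 10.3 − 5.16X; n_Q = 3.44X; n_I = 1.74 (inert).
Summing: n_T = 13.8 − 3.44X.
K_p = p_Q^2 / (p_N p_M^3) with p_i = (n_i/n_T)·P.
At X = 0.734: the mole-fraction product g(X) = Π y_i^ν_i = 6.368. Since K_p = g(X)·P^{-2}, P = (g/K_p)^(1/2) = (6.368/0.395)^(1/2) = 4.02 atm.

P = 4.02 atm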